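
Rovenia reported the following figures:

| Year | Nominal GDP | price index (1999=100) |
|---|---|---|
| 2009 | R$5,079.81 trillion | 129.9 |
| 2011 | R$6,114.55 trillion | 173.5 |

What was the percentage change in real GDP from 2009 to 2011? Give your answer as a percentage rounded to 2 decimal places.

Real GDP 2009 = 5079.81 / 1.299 = 3910.55.
Real GDP 2011 = 6114.55 / 1.735 = 3524.24.
Real growth = 3524.24 / 3910.55 − 1 = -0.0988.

-9.88%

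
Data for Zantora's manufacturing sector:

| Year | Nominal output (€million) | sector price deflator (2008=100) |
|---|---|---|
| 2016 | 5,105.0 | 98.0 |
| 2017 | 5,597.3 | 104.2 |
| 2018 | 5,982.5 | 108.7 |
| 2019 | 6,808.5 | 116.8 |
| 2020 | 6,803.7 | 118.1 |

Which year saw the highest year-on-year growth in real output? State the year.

2017: real = 5597.3/1.042 = 5371.69; growth vs 2016 (5209.18) = 3.12%.
2018: real = 5982.5/1.087 = 5503.68; growth vs 2017 (5371.69) = 2.46%.
2019: real = 6808.5/1.168 = 5829.20; growth vs 2018 (5503.68) = 5.91%.
2020: real = 6803.7/1.181 = 5760.97; growth vs 2019 (5829.20) = -1.17%.

2019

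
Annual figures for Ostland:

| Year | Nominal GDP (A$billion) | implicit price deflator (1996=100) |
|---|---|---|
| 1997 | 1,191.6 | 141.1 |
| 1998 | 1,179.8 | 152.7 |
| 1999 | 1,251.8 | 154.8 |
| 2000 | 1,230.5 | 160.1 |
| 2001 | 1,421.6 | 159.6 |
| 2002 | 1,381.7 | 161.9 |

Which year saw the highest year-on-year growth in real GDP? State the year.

2001

1998: real = 1179.8/1.527 = 772.63; growth vs 1997 (844.51) = -8.51%.
1999: real = 1251.8/1.548 = 808.66; growth vs 1998 (772.63) = 4.66%.
2000: real = 1230.5/1.601 = 768.58; growth vs 1999 (808.66) = -4.96%.
2001: real = 1421.6/1.596 = 890.73; growth vs 2000 (768.58) = 15.89%.
2002: real = 1381.7/1.619 = 853.43; growth vs 2001 (890.73) = -4.19%.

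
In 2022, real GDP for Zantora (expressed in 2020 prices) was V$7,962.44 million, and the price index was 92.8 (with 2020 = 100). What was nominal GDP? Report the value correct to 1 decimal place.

Nominal GDP = Real × (price index/100) = 7962.44 × 0.928 = 7389.14.

V$7,389.1 million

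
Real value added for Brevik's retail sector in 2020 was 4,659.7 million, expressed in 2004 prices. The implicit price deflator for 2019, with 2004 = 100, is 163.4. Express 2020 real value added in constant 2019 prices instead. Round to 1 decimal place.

7,613.9 million

Real value added in 2019 prices = Real value added in 2004 prices × (P_2019/P_2004) = 4659.7 × 1.634 = 7613.95.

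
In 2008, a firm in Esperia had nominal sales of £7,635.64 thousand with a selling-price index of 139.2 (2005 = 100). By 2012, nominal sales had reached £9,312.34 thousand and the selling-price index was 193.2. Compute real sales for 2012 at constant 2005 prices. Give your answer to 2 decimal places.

Real sales = Nominal / (selling-price index/100) = 9312.34 / 1.932 = 4820.05.

£4,820.05 thousand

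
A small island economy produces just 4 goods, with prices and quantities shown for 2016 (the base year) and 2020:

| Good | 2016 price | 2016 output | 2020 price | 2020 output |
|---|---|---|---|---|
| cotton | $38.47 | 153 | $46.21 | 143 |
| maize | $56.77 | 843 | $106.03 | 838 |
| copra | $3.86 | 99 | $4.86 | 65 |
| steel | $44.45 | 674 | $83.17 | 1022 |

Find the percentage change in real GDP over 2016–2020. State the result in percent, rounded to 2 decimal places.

Real GDP 2016 = Nominal GDP 2016 = 38.47·153 + 56.77·843 + 3.86·99 + 44.45·674 = 84084.46.
Real GDP 2020 (at 2016 prices) = 38.47·143 + 56.77·838 + 3.86·65 + 44.45·1022 = 98753.27.
Real growth = 98753.27/84084.46 − 1 = 0.1745.

17.45%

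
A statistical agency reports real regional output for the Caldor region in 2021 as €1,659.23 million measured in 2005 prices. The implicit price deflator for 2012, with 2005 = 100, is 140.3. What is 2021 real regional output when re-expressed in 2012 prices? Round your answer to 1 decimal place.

Real regional output in 2012 prices = Real regional output in 2005 prices × (P_2012/P_2005) = 1659.23 × 1.403 = 2327.90.

€2,327.9 million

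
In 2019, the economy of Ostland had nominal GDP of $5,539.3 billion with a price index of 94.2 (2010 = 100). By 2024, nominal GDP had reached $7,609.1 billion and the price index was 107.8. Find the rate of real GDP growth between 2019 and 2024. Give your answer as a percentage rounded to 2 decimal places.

Deflate each year: 2019 → 5539.3/0.942 = 5880.36; 2024 → 7609.1/1.078 = 7058.53.
So real GDP changed by 7058.53/5880.36 − 1 = 0.2004, i.e. 20.04%.

20.04%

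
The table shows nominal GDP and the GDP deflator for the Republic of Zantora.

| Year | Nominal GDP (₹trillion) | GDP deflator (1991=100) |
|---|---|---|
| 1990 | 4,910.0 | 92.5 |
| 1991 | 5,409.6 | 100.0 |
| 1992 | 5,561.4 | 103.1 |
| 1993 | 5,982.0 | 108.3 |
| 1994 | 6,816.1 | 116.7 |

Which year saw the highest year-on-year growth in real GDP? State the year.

1994

1991: real = 5409.6/1.000 = 5409.60; growth vs 1990 (5308.11) = 1.91%.
1992: real = 5561.4/1.031 = 5394.18; growth vs 1991 (5409.60) = -0.29%.
1993: real = 5982.0/1.083 = 5523.55; growth vs 1992 (5394.18) = 2.40%.
1994: real = 6816.1/1.167 = 5840.70; growth vs 1993 (5523.55) = 5.74%.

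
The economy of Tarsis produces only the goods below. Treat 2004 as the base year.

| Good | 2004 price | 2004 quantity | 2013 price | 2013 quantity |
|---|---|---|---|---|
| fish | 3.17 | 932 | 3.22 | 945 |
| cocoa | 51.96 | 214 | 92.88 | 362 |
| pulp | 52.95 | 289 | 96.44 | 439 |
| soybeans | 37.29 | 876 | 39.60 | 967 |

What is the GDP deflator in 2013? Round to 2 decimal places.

144.61

Nominal GDP 2013 = 3.22·945 + 92.88·362 + 96.44·439 + 39.60·967 = 117295.82.
Real GDP 2013 (at 2004 prices) = 3.17·945 + 51.96·362 + 52.95·439 + 37.29·967 = 81109.65.
Deflator = Nominal/Real × 100 = 117295.82/81109.65 × 100 = 144.614.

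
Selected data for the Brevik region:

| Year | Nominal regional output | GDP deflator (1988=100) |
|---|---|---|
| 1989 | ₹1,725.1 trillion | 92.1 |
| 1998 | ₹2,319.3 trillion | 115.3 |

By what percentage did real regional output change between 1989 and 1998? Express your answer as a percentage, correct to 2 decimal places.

7.39%

Deflate each year: 1989 → 1725.1/0.921 = 1873.07; 1998 → 2319.3/1.153 = 2011.54.
So real regional output changed by 2011.54/1873.07 − 1 = 0.0739, i.e. 7.39%.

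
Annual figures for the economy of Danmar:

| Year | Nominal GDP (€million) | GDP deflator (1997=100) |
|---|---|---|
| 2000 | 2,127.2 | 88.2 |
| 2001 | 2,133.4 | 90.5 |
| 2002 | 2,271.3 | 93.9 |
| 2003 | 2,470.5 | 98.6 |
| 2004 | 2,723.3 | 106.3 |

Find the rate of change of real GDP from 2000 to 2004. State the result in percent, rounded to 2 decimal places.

Real GDP 2000 = 2127.2/0.882 = 2411.79.
Real GDP 2004 = 2723.3/1.063 = 2561.90.
Change = 2561.90/2411.79 − 1 = 0.0622.

6.22%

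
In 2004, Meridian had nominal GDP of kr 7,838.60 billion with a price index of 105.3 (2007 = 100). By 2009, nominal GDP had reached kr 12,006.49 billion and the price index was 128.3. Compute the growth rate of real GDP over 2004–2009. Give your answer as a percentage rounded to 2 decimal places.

Real GDP 2004 = 7838.60 / 1.053 = 7444.06.
Real GDP 2009 = 12006.49 / 1.283 = 9358.14.
Real growth = 9358.14 / 7444.06 − 1 = 0.2571.

25.71%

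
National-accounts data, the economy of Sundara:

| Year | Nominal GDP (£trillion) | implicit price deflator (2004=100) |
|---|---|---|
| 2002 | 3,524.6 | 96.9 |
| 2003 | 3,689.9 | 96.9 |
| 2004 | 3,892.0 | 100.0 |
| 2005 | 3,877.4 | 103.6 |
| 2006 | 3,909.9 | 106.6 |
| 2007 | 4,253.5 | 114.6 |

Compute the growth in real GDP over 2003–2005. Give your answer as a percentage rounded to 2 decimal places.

-1.71%

Real GDP 2003 = 3689.9/0.969 = 3807.95.
Real GDP 2005 = 3877.4/1.036 = 3742.66.
Change = 3742.66/3807.95 − 1 = -0.0171.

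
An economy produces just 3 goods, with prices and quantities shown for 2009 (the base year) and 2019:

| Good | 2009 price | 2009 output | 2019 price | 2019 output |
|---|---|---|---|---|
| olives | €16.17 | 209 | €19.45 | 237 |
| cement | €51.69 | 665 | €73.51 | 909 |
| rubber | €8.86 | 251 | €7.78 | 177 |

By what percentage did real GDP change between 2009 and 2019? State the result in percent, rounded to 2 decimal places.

31.04%

Real GDP 2009 = Nominal GDP 2009 = 16.17·209 + 51.69·665 + 8.86·251 = 39977.24.
Real GDP 2019 (at 2009 prices) = 16.17·237 + 51.69·909 + 8.86·177 = 52386.72.
Real growth = 52386.72/39977.24 − 1 = 0.3104.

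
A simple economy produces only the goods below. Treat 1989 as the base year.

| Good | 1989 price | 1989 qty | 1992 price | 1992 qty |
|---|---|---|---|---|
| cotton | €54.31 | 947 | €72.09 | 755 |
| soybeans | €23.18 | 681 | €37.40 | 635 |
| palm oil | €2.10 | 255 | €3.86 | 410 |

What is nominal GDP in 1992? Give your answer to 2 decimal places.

Nominal GDP 1992 = Σ (p_1992 × q_1992) = 72.09·755 + 37.40·635 + 3.86·410 = 79759.55.

€79759.55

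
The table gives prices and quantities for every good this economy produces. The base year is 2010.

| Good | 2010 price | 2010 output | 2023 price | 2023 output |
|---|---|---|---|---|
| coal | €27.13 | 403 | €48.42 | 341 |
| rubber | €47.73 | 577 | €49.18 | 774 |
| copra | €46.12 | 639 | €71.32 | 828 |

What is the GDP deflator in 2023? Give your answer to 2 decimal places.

Nominal GDP 2023 = 48.42·341 + 49.18·774 + 71.32·828 = 113629.50.
Real GDP 2023 (at 2010 prices) = 27.13·341 + 47.73·774 + 46.12·828 = 84381.71.
Deflator = Nominal/Real × 100 = 113629.50/84381.71 × 100 = 134.661.

134.66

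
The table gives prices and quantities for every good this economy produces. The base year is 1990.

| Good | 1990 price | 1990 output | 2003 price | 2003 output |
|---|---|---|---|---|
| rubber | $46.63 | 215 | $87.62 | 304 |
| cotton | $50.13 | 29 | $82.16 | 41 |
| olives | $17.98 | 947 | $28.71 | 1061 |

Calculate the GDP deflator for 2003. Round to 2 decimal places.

Nominal GDP 2003 = 87.62·304 + 82.16·41 + 28.71·1061 = 60466.35.
Real GDP 2003 (at 1990 prices) = 46.63·304 + 50.13·41 + 17.98·1061 = 35307.63.
Deflator = Nominal/Real × 100 = 60466.35/35307.63 × 100 = 171.256.

171.26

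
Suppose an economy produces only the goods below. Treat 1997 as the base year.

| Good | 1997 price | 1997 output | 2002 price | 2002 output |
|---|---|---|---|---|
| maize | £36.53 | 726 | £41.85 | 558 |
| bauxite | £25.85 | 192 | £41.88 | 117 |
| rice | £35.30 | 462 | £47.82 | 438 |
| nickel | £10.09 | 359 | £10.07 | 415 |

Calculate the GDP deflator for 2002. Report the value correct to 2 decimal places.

Nominal GDP 2002 = 41.85·558 + 41.88·117 + 47.82·438 + 10.07·415 = 53376.47.
Real GDP 2002 (at 1997 prices) = 36.53·558 + 25.85·117 + 35.30·438 + 10.09·415 = 43056.94.
Deflator = Nominal/Real × 100 = 53376.47/43056.94 × 100 = 123.967.

123.97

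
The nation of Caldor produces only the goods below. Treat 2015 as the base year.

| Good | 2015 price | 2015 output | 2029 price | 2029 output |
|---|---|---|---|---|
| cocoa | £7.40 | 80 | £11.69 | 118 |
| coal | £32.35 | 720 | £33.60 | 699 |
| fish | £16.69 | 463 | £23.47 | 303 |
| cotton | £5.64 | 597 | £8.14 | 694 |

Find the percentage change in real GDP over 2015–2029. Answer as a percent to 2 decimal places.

-7.21%

Real GDP 2015 = Nominal GDP 2015 = 7.40·80 + 32.35·720 + 16.69·463 + 5.64·597 = 34978.55.
Real GDP 2029 (at 2015 prices) = 7.40·118 + 32.35·699 + 16.69·303 + 5.64·694 = 32457.08.
Real growth = 32457.08/34978.55 − 1 = -0.0721.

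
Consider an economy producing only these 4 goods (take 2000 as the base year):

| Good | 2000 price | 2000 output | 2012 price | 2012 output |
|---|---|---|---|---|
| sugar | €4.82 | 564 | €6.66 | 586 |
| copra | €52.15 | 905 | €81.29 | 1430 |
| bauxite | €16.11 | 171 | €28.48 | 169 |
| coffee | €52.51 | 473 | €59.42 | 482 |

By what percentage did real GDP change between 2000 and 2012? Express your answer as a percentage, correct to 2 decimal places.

36.03%

Real GDP 2000 = Nominal GDP 2000 = 4.82·564 + 52.15·905 + 16.11·171 + 52.51·473 = 77506.27.
Real GDP 2012 (at 2000 prices) = 4.82·586 + 52.15·1430 + 16.11·169 + 52.51·482 = 105431.43.
Real growth = 105431.43/77506.27 − 1 = 0.3603.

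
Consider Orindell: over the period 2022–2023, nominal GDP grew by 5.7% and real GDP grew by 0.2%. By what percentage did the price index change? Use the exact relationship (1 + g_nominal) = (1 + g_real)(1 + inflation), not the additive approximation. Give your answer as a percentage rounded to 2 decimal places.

5.49%

(1 + g_nom) = (1 + g_real)(1 + π), so π = 1.0570 / 1.0020 − 1 = 0.05489.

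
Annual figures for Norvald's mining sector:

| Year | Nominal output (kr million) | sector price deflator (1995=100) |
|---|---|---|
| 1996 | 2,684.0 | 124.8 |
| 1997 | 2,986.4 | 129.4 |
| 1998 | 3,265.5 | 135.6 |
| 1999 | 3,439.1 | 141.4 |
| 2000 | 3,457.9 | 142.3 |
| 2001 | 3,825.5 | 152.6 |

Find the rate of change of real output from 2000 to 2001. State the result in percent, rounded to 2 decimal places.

Real output 2000 = 3457.9/1.423 = 2430.01.
Real output 2001 = 3825.5/1.526 = 2506.88.
Change = 2506.88/2430.01 − 1 = 0.0316.

3.16%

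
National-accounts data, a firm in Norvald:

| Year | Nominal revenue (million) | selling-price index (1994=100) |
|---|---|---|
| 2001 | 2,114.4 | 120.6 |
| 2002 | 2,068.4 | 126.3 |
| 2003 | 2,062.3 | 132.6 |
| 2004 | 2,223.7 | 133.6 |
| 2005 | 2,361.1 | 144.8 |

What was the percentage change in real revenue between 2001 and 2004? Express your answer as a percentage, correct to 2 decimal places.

Real revenue 2001 = 2114.4/1.206 = 1753.23.
Real revenue 2004 = 2223.7/1.336 = 1664.45.
Change = 1664.45/1753.23 − 1 = -0.0506.

-5.06%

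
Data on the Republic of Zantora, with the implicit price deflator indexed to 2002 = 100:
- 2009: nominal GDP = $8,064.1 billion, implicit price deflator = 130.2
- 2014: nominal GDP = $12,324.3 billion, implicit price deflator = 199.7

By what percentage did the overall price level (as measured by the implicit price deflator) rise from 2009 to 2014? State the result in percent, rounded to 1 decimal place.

Price-level change = 199.7 / 130.2 − 1 = 0.5338.

53.4%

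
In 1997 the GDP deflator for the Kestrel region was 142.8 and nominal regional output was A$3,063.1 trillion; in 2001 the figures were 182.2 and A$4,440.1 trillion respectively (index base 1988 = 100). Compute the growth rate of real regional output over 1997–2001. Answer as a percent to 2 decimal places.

Deflate each year: 1997 → 3063.1/1.428 = 2145.03; 2001 → 4440.1/1.822 = 2436.94.
So real regional output changed by 2436.94/2145.03 − 1 = 0.1361, i.e. 13.61%.

13.61%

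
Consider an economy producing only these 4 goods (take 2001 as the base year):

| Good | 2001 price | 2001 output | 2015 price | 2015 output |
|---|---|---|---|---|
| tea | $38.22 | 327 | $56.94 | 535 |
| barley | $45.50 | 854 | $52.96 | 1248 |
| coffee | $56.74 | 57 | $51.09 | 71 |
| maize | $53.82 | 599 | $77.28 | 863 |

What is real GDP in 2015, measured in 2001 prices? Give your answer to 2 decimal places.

$127706.90

Real GDP 2015 = Σ (p_2001 × q_2015) = 38.22·535 + 45.50·1248 + 56.74·71 + 53.82·863 = 127706.90.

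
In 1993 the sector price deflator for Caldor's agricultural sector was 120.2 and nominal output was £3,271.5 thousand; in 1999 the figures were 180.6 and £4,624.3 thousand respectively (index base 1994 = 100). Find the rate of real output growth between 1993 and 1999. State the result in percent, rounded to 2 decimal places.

Deflate each year: 1993 → 3271.5/1.202 = 2721.71; 1999 → 4624.3/1.806 = 2560.52.
So real output changed by 2560.52/2721.71 − 1 = -0.0592, i.e. -5.92%.

-5.92%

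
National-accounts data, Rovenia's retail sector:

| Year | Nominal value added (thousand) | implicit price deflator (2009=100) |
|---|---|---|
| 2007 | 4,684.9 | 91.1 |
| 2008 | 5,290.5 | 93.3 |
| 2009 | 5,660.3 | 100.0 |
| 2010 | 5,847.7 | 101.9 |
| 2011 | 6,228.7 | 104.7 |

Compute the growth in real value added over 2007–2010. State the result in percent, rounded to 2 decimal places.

11.59%

Real value added 2007 = 4684.9/0.911 = 5142.59.
Real value added 2010 = 5847.7/1.019 = 5738.67.
Change = 5738.67/5142.59 − 1 = 0.1159.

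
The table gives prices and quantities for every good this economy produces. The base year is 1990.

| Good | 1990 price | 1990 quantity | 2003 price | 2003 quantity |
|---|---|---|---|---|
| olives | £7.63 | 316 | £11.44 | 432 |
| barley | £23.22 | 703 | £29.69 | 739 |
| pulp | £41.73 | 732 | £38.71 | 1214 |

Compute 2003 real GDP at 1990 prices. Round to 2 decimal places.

Real GDP 2003 = Σ (p_1990 × q_2003) = 7.63·432 + 23.22·739 + 41.73·1214 = 71115.96.

£71115.96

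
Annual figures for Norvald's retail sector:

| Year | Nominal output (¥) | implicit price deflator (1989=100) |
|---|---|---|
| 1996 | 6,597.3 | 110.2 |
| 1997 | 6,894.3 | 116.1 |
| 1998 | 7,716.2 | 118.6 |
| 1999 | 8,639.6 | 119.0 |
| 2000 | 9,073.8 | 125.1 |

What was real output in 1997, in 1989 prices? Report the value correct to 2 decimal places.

Real output 1997 = 6894.3 / 1.161 = 5938.24.

¥5,938.24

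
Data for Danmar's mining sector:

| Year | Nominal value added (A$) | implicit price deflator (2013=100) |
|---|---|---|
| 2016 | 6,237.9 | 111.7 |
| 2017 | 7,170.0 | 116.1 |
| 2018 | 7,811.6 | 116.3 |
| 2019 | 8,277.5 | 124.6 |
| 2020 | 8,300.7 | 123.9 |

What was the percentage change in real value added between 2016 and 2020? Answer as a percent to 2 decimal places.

19.97%

Real value added 2016 = 6237.9/1.117 = 5584.51.
Real value added 2020 = 8300.7/1.239 = 6699.52.
Change = 6699.52/5584.51 − 1 = 0.1997.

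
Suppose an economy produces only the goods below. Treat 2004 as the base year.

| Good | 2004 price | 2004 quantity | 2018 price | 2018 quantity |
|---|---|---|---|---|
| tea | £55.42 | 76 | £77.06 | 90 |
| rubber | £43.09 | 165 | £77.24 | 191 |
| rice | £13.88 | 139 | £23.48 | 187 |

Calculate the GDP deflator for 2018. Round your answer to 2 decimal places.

Nominal GDP 2018 = 77.06·90 + 77.24·191 + 23.48·187 = 26079.00.
Real GDP 2018 (at 2004 prices) = 55.42·90 + 43.09·191 + 13.88·187 = 15813.55.
Deflator = Nominal/Real × 100 = 26079.00/15813.55 × 100 = 164.916.

164.92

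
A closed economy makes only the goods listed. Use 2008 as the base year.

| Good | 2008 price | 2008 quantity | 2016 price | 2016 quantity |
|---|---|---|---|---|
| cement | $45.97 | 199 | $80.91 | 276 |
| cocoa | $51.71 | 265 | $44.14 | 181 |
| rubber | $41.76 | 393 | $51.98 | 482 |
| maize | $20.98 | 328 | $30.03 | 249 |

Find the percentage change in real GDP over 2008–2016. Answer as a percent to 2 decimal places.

Real GDP 2008 = Nominal GDP 2008 = 45.97·199 + 51.71·265 + 41.76·393 + 20.98·328 = 46144.30.
Real GDP 2016 (at 2008 prices) = 45.97·276 + 51.71·181 + 41.76·482 + 20.98·249 = 47399.57.
Real growth = 47399.57/46144.30 − 1 = 0.0272.

2.72%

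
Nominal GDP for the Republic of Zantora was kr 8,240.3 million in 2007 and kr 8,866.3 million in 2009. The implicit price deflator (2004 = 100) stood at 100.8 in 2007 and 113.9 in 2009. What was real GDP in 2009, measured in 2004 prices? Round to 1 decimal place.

Real GDP = Nominal / (implicit price deflator/100) = 8866.3 / 1.139 = 7784.28.

kr 7,784.3 million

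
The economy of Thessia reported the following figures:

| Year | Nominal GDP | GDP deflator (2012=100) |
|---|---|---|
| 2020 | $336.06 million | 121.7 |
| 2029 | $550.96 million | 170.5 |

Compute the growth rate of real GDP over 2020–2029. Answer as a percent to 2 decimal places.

17.02%

Deflate each year: 2020 → 336.06/1.217 = 276.14; 2029 → 550.96/1.705 = 323.14.
So real GDP changed by 323.14/276.14 − 1 = 0.1702, i.e. 17.02%.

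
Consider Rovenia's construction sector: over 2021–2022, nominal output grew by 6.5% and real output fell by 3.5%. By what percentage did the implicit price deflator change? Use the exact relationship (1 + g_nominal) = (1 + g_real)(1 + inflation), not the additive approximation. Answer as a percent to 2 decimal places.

10.36%

(1 + g_nom) = (1 + g_real)(1 + π), so π = 1.0650 / 0.9650 − 1 = 0.10363.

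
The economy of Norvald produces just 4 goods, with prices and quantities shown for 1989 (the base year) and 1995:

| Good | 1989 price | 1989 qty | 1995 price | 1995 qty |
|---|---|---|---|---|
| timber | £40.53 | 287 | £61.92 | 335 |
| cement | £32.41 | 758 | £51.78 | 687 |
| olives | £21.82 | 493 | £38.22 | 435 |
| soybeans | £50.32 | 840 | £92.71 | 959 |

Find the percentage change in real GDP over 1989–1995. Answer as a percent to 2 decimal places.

4.89%

Real GDP 1989 = Nominal GDP 1989 = 40.53·287 + 32.41·758 + 21.82·493 + 50.32·840 = 89224.95.
Real GDP 1995 (at 1989 prices) = 40.53·335 + 32.41·687 + 21.82·435 + 50.32·959 = 93591.80.
Real growth = 93591.80/89224.95 − 1 = 0.0489.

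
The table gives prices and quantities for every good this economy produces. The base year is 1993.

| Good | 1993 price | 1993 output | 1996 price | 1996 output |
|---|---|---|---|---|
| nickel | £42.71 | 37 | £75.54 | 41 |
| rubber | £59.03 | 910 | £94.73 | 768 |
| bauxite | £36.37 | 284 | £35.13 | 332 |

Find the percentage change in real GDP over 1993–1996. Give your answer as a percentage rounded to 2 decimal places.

Real GDP 1993 = Nominal GDP 1993 = 42.71·37 + 59.03·910 + 36.37·284 = 65626.65.
Real GDP 1996 (at 1993 prices) = 42.71·41 + 59.03·768 + 36.37·332 = 59160.99.
Real growth = 59160.99/65626.65 − 1 = -0.0985.

-9.85%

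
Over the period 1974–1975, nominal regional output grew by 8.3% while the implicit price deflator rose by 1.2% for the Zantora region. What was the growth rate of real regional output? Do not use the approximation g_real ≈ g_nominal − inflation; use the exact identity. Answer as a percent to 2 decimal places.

7.02%

(1 + g_nom) = (1 + g_real)(1 + π), so g_real = 1.0830 / 1.0120 − 1 = 0.07016.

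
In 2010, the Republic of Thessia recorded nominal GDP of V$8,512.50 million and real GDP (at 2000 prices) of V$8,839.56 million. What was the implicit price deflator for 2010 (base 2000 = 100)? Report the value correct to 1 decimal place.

implicit price deflator = (Nominal / Real) × 100 = 8512.50 / 8839.56 × 100 = 96.30.

96.3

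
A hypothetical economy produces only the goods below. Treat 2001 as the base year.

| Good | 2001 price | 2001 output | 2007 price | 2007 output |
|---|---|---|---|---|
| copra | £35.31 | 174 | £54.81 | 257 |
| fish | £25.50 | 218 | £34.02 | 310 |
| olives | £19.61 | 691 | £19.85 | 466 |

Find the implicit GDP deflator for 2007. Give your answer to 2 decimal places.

129.73

Nominal GDP 2007 = 54.81·257 + 34.02·310 + 19.85·466 = 33882.47.
Real GDP 2007 (at 2001 prices) = 35.31·257 + 25.50·310 + 19.61·466 = 26117.93.
Deflator = Nominal/Real × 100 = 33882.47/26117.93 × 100 = 129.729.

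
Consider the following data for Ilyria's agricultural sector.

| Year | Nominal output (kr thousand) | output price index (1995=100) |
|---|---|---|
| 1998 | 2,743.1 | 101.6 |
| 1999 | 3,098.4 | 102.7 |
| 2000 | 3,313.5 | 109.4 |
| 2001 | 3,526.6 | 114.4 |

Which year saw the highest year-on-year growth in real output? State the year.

1999: real = 3098.4/1.027 = 3016.94; growth vs 1998 (2699.90) = 11.74%.
2000: real = 3313.5/1.094 = 3028.79; growth vs 1999 (3016.94) = 0.39%.
2001: real = 3526.6/1.144 = 3082.69; growth vs 2000 (3028.79) = 1.78%.

1999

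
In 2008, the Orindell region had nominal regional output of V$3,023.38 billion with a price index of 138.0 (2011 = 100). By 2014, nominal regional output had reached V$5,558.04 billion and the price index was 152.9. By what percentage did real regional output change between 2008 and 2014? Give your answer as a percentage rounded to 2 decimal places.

Real regional output 2008 = 3023.38 / 1.380 = 2190.86.
Real regional output 2014 = 5558.04 / 1.529 = 3635.08.
Real growth = 3635.08 / 2190.86 − 1 = 0.6592.

65.92%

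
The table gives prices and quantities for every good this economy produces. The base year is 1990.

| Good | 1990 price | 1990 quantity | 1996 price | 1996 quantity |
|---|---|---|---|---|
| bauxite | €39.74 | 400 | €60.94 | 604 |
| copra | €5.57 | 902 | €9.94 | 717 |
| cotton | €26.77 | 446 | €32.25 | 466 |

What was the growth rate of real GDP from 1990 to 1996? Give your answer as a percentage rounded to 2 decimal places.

23.16%

Real GDP 1990 = Nominal GDP 1990 = 39.74·400 + 5.57·902 + 26.77·446 = 32859.56.
Real GDP 1996 (at 1990 prices) = 39.74·604 + 5.57·717 + 26.77·466 = 40471.47.
Real growth = 40471.47/32859.56 − 1 = 0.2316.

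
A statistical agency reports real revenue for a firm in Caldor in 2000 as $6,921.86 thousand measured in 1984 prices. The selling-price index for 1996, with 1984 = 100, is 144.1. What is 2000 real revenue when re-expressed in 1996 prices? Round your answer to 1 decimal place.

Real revenue in 1996 prices = Real revenue in 1984 prices × (P_1996/P_1984) = 6921.86 × 1.441 = 9974.40.

$9,974.4 thousand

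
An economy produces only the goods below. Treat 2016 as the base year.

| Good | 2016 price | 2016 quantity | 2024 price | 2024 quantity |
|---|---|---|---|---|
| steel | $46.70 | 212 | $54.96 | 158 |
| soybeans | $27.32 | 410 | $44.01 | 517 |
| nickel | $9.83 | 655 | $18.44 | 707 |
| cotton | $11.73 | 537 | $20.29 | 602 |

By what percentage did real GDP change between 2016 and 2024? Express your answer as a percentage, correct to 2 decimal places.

4.95%

Real GDP 2016 = Nominal GDP 2016 = 46.70·212 + 27.32·410 + 9.83·655 + 11.73·537 = 33839.26.
Real GDP 2024 (at 2016 prices) = 46.70·158 + 27.32·517 + 9.83·707 + 11.73·602 = 35514.31.
Real growth = 35514.31/33839.26 − 1 = 0.0495.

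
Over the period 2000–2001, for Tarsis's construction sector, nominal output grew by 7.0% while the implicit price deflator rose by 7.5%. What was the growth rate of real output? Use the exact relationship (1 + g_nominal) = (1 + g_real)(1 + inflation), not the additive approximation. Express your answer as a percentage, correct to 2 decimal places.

(1 + g_nom) = (1 + g_real)(1 + π), so g_real = 1.0700 / 1.0750 − 1 = -0.00465.

-0.47%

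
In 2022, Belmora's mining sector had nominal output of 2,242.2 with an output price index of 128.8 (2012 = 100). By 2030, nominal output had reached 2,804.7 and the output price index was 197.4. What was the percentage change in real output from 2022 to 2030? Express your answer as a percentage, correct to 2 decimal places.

Real output 2022 = 2242.2 / 1.288 = 1740.84.
Real output 2030 = 2804.7 / 1.974 = 1420.82.
Real growth = 1420.82 / 1740.84 − 1 = -0.1838.

-18.38%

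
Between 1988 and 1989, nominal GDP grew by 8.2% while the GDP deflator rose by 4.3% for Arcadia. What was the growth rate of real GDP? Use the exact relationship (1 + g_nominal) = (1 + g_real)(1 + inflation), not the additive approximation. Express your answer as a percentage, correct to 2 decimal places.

(1 + g_nom) = (1 + g_real)(1 + π), so g_real = 1.0820 / 1.0430 − 1 = 0.03739.

3.74%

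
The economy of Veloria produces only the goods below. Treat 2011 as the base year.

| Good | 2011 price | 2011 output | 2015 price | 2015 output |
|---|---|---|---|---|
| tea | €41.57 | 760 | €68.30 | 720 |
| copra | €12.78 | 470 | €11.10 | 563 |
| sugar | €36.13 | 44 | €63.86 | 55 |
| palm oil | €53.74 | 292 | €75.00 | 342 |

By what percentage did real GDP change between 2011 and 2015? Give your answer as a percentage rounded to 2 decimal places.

Real GDP 2011 = Nominal GDP 2011 = 41.57·760 + 12.78·470 + 36.13·44 + 53.74·292 = 54881.60.
Real GDP 2015 (at 2011 prices) = 41.57·720 + 12.78·563 + 36.13·55 + 53.74·342 = 57491.77.
Real growth = 57491.77/54881.60 − 1 = 0.0476.

4.76%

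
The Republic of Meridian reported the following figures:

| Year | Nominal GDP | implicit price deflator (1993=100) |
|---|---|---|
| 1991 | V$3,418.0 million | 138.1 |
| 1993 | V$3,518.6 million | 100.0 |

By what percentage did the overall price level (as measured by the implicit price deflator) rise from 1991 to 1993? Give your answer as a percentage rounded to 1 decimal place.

Price-level change = 100.0 / 138.1 − 1 = -0.2759.

-27.6%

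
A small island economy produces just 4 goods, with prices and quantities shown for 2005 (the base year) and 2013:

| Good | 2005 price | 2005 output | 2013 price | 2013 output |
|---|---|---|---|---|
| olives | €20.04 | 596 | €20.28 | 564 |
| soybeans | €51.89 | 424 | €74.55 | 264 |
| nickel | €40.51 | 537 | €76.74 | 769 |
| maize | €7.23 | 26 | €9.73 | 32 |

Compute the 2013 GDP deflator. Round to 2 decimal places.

160.40

Nominal GDP 2013 = 20.28·564 + 74.55·264 + 76.74·769 + 9.73·32 = 90443.54.
Real GDP 2013 (at 2005 prices) = 20.04·564 + 51.89·264 + 40.51·769 + 7.23·32 = 56385.07.
Deflator = Nominal/Real × 100 = 90443.54/56385.07 × 100 = 160.403.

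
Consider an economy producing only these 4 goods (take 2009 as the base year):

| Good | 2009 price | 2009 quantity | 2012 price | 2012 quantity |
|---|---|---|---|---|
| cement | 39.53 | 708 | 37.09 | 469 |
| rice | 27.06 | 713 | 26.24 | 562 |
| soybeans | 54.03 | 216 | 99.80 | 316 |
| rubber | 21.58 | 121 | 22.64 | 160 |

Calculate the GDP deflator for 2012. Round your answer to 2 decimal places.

Nominal GDP 2012 = 37.09·469 + 26.24·562 + 99.80·316 + 22.64·160 = 67301.29.
Real GDP 2012 (at 2009 prices) = 39.53·469 + 27.06·562 + 54.03·316 + 21.58·160 = 54273.57.
Deflator = Nominal/Real × 100 = 67301.29/54273.57 × 100 = 124.004.

124.00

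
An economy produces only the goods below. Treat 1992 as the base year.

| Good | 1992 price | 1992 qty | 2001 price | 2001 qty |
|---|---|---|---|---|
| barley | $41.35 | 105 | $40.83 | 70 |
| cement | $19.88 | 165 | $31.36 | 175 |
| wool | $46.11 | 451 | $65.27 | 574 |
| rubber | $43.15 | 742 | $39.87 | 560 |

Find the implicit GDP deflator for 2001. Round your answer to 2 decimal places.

119.53

Nominal GDP 2001 = 40.83·70 + 31.36·175 + 65.27·574 + 39.87·560 = 68138.28.
Real GDP 2001 (at 1992 prices) = 41.35·70 + 19.88·175 + 46.11·574 + 43.15·560 = 57004.64.
Deflator = Nominal/Real × 100 = 68138.28/57004.64 × 100 = 119.531.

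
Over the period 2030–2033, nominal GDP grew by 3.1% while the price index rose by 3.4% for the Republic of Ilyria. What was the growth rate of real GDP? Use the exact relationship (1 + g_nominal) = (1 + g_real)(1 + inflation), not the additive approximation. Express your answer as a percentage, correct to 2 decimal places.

(1 + g_nom) = (1 + g_real)(1 + π), so g_real = 1.0310 / 1.0340 − 1 = -0.00290.

-0.29%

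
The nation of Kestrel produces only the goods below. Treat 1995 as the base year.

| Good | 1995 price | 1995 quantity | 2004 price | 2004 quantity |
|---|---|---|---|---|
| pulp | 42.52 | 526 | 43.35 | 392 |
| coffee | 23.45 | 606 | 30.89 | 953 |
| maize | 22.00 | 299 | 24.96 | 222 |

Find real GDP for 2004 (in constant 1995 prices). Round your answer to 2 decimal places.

Real GDP 2004 = Σ (p_1995 × q_2004) = 42.52·392 + 23.45·953 + 22.00·222 = 43899.69.

43899.69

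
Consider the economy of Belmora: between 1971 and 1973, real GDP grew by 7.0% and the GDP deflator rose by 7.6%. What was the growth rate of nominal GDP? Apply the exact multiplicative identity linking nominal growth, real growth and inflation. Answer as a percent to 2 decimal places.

15.13%

(1 + g_nom) = (1 + g_real)(1 + π) = 1.0700 × 1.0760 = 1.15132.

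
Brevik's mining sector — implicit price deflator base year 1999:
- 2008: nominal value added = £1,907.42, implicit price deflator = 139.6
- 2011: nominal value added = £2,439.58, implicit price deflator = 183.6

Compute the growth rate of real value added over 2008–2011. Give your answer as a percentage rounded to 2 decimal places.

Deflate each year: 2008 → 1907.42/1.396 = 1366.35; 2011 → 2439.58/1.836 = 1328.75.
So real value added changed by 1328.75/1366.35 − 1 = -0.0275, i.e. -2.75%.

-2.75%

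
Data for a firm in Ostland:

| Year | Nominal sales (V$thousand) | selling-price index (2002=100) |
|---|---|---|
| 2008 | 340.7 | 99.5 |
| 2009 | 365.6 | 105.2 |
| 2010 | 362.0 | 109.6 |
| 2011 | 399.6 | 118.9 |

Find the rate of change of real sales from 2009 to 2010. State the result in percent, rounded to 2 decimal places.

-4.96%

Real sales 2009 = 365.6/1.052 = 347.53.
Real sales 2010 = 362.0/1.096 = 330.29.
Change = 330.29/347.53 − 1 = -0.0496.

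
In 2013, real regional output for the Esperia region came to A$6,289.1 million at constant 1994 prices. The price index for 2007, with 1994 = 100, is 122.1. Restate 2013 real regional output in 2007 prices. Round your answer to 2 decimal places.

A$7,678.99 million

Real regional output in 2007 prices = Real regional output in 1994 prices × (P_2007/P_1994) = 6289.1 × 1.221 = 7678.99.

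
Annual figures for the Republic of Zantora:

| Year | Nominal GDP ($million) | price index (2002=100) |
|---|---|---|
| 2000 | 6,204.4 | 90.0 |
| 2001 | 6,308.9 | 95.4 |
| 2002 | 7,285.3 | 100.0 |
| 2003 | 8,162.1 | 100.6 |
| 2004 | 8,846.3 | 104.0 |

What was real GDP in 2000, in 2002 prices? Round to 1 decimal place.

$6,893.8 million

Real GDP 2000 = 6204.4 / 0.900 = 6893.78.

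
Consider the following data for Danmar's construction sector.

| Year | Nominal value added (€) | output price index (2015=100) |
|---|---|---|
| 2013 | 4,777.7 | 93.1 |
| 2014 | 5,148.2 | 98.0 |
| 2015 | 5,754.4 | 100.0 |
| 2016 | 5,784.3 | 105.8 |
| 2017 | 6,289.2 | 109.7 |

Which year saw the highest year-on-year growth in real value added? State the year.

2014: real = 5148.2/0.980 = 5253.27; growth vs 2013 (5131.79) = 2.37%.
2015: real = 5754.4/1.000 = 5754.40; growth vs 2014 (5253.27) = 9.54%.
2016: real = 5784.3/1.058 = 5467.20; growth vs 2015 (5754.40) = -4.99%.
2017: real = 6289.2/1.097 = 5733.09; growth vs 2016 (5467.20) = 4.86%.

2015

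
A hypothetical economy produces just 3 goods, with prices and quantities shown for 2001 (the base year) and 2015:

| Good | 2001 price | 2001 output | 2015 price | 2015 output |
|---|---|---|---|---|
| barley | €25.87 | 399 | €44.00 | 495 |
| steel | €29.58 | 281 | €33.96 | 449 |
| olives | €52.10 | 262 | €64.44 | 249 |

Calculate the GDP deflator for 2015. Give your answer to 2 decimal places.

135.88

Nominal GDP 2015 = 44.00·495 + 33.96·449 + 64.44·249 = 53073.60.
Real GDP 2015 (at 2001 prices) = 25.87·495 + 29.58·449 + 52.10·249 = 39059.97.
Deflator = Nominal/Real × 100 = 53073.60/39059.97 × 100 = 135.877.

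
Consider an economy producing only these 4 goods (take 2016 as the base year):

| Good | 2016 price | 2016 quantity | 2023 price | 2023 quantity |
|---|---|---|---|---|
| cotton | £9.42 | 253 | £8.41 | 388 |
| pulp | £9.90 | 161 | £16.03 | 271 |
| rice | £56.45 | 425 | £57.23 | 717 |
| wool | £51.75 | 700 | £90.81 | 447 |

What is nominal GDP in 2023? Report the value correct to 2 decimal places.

£89233.19

Nominal GDP 2023 = Σ (p_2023 × q_2023) = 8.41·388 + 16.03·271 + 57.23·717 + 90.81·447 = 89233.19.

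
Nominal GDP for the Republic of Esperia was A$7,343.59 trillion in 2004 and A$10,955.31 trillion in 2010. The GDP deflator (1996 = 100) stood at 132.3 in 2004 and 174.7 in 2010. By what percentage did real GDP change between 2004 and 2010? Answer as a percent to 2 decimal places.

12.98%

Deflate each year: 2004 → 7343.59/1.323 = 5550.71; 2010 → 10955.31/1.747 = 6270.93.
So real GDP changed by 6270.93/5550.71 − 1 = 0.1298, i.e. 12.98%.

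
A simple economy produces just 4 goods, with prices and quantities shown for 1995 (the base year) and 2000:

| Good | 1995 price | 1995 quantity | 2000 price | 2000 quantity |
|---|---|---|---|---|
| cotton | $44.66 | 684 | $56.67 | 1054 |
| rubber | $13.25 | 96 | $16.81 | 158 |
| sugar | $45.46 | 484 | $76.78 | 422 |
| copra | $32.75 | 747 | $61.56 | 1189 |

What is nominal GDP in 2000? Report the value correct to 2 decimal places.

$167982.16

Nominal GDP 2000 = Σ (p_2000 × q_2000) = 56.67·1054 + 16.81·158 + 76.78·422 + 61.56·1189 = 167982.16.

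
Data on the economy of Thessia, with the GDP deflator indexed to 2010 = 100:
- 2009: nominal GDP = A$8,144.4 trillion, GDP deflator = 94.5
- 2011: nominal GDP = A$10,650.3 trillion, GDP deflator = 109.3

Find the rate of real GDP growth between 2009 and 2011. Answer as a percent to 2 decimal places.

13.06%

Real GDP 2009 = 8144.4 / 0.945 = 8618.41.
Real GDP 2011 = 10650.3 / 1.093 = 9744.10.
Real growth = 9744.10 / 8618.41 − 1 = 0.1306.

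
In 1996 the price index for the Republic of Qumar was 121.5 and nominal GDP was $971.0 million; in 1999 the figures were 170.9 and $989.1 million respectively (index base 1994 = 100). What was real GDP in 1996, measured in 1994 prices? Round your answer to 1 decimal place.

$799.2 million

Real GDP = Nominal / (price index/100) = 971.0 / 1.215 = 799.18.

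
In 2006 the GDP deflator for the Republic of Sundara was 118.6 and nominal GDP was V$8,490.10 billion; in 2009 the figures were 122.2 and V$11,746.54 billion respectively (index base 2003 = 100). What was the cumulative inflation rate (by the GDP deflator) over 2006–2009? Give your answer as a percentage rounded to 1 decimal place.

Price-level change = 122.2 / 118.6 − 1 = 0.0304.

3.0%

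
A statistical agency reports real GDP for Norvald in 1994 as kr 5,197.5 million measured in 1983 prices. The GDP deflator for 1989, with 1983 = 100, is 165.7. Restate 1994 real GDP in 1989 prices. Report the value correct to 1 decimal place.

kr 8,612.3 million

Real GDP in 1989 prices = Real GDP in 1983 prices × (P_1989/P_1983) = 5197.5 × 1.657 = 8612.26.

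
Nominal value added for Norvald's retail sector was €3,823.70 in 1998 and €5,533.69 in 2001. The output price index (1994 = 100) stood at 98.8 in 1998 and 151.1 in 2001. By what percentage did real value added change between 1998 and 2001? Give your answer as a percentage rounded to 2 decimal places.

Deflate each year: 1998 → 3823.70/0.988 = 3870.14; 2001 → 5533.69/1.511 = 3662.27.
So real value added changed by 3662.27/3870.14 − 1 = -0.0537, i.e. -5.37%.

-5.37%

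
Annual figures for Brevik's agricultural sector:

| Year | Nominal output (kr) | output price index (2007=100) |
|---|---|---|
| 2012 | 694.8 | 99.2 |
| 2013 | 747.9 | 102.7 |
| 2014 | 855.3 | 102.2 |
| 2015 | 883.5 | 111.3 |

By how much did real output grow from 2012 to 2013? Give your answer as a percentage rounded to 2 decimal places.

3.97%

Real output 2012 = 694.8/0.992 = 700.40.
Real output 2013 = 747.9/1.027 = 728.24.
Change = 728.24/700.40 − 1 = 0.0397.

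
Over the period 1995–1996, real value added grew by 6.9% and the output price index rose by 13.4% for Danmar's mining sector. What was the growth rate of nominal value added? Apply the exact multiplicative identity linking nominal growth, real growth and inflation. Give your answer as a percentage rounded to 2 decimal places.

21.22%

(1 + g_nom) = (1 + g_real)(1 + π) = 1.0690 × 1.1340 = 1.21225.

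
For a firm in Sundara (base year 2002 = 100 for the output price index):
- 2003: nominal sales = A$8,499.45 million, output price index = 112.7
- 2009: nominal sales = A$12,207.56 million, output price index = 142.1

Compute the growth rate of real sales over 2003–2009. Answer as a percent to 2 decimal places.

Real sales 2003 = 8499.45 / 1.127 = 7541.66.
Real sales 2009 = 12207.56 / 1.421 = 8590.82.
Real growth = 8590.82 / 7541.66 − 1 = 0.1391.

13.91%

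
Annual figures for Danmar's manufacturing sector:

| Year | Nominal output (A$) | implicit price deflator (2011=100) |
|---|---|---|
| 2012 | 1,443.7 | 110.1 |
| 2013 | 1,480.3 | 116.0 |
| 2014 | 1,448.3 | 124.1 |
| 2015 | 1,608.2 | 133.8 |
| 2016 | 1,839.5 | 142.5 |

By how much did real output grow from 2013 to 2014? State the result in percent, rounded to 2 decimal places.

-8.55%

Real output 2013 = 1480.3/1.160 = 1276.12.
Real output 2014 = 1448.3/1.241 = 1167.04.
Change = 1167.04/1276.12 − 1 = -0.0855.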